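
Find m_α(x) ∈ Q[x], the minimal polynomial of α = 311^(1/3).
m_α(x) = x^3 - 311

α satisfies α^3 = 311, so x^3 - 311 annihilates α. By the rational root test, a rational root p/q (in lowest terms) of x^3 - 311 would satisfy p^3 = 311 q^3, forcing q = 1 and p^3 = 311; but 311 is not a perfect cube, contradiction. A monic cubic over Q with no rational root is irreducible (any nontrivial factorization would include a linear factor). Hence x^3 - 311 is the minimal polynomial of α, and in particular [Q(α):Q] = 3.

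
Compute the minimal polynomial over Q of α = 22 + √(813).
m_α(x) = x^2 - 44x - 329

From α - 22 = √(813), squaring gives (α - 22)^2 = 813, i.e. α^2 - 44α + 484 = 813, so α^2 - 44α - 329 = 0. The discriminant of x^2 - 44x - 329 is (-44)^2 - 4·(-329) = 1936 + 1316 = 3252, and 4·(813) is not a perfect square in Q since 813 is squarefree and ≠ 1. Hence x^2 - 44x - 329 is irreducible over Q and is the minimal polynomial of α.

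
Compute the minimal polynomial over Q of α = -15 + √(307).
m_α(x) = x^2 + 30x - 82

From α + 15 = √(307), squaring gives (α + 15)^2 = 307, i.e. α^2 + 30α + 225 = 307, so α^2 + 30α - 82 = 0. The discriminant of x^2 + 30x - 82 is (30)^2 - 4·(-82) = 900 + 328 = 1228, and 4·(307) is not a perfect square in Q since 307 is squarefree and ≠ 1. Hence x^2 + 30x - 82 is irreducible over Q and is the minimal polynomial of α.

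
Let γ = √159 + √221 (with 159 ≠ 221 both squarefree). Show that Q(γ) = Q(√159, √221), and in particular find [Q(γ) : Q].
[Q(γ) : Q] = 4 (equivalently, Q(γ) = Q(√159, √221))

Obviously Q(γ) ⊆ Q(√159, √221), and [Q(√159, √221):Q] = 4 (since 159, 221 are distinct squarefree integers > 1 with 35139 not a perfect square). To show equality we compute the minimal polynomial of γ. From γ = √159 + √221: γ^2 = 159 + 2√(35139) + 221 = 380 + 2√(35139), so γ^2 - 380 = 2√(35139); squaring, (γ^2 - 380)^2 = 4·35139, i.e. γ^4 - 760γ^2 + 144400 - 140556 = 0, i.e. γ^4 - 760γ^2 + 3844 = 0. So γ is a root of x^4 - 760x^2 + 3844. This polynomial is irreducible over Q: it has no rational root (each ±√159 ± √221 is irrational), and any factorization into two quadratics over Q would force √(35139) ∈ Q (pairing opposite roots) or √159, √221 ∈ Q (other pairings), all impossible. Hence [Q(γ):Q] = 4 = [Q(√159, √221):Q], so Q(γ) = Q(√159, √221).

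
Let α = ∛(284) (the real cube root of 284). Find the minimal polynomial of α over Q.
m_α(x) = x^3 - 284

α satisfies α^3 = 284, so x^3 - 284 annihilates α. By the rational root test, a rational root p/q (in lowest terms) of x^3 - 284 would satisfy p^3 = 284 q^3, forcing q = 1 and p^3 = 284; but 284 is not a perfect cube, contradiction. A monic cubic over Q with no rational root is irreducible (any nontrivial factorization would include a linear factor). Hence x^3 - 284 is the minimal polynomial of α, and in particular [Q(α):Q] = 3.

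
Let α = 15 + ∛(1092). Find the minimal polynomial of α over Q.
m_α(x) = x^3 - 45x^2 + 675x - 4467

Set β = α - 15 = ∛(1092), so β^3 = 1092. Then (α - 15)^3 - 1092 = 0, i.e. α is a root of g(x) = (x - 15)^3 - 1092 = x^3 - 45x^2 + 675x - 4467. Since g(x) = h(x - 15) where h(x) = x^3 - 1092, and h is irreducible over Q (because 1092 is not a perfect cube, so h has no rational root, and a monic cubic with no rational root is irreducible), g is also irreducible (irreducibility is preserved under the substitution x → x - 15). Hence m_α(x) = x^3 - 45x^2 + 675x - 4467.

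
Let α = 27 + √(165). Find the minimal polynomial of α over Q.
m_α(x) = x^2 - 54x + 564

From α - 27 = √(165), squaring gives (α - 27)^2 = 165, i.e. α^2 - 54α + 729 = 165, so α^2 - 54α + 564 = 0. The discriminant of x^2 - 54x + 564 is (-54)^2 - 4·(564) = 2916 - 2256 = 660, and 4·(165) is not a perfect square in Q since 165 is squarefree and ≠ 1. Hence x^2 - 54x + 564 is irreducible over Q and is the minimal polynomial of α.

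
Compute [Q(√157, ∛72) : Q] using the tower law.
[Q(√157, ∛72) : Q] = 6

Let L = Q(√157, ∛72). Since Q(√157) ⊂ L and [Q(√157):Q] = 2, the tower law gives 2 | [L:Q]. Likewise Q(∛72) ⊂ L with [Q(∛72):Q] = 3 (because 72 is not a perfect cube), so 3 | [L:Q]. As gcd(2,3) = 1, [L:Q] is divisible by 6. Conversely L is generated over Q by √157 and ∛72, so [L:Q] ≤ 2·3 = 6. Therefore [Q(√157, ∛72) : Q] = 6.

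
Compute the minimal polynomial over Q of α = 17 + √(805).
m_α(x) = x^2 - 34x - 516

From α - 17 = √(805), squaring gives (α - 17)^2 = 805, i.e. α^2 - 34α + 289 = 805, so α^2 - 34α - 516 = 0. The discriminant of x^2 - 34x - 516 is (-34)^2 - 4·(-516) = 1156 + 2064 = 3220, and 4·(805) is not a perfect square in Q since 805 is squarefree and ≠ 1. Hence x^2 - 34x - 516 is irreducible over Q and is the minimal polynomial of α.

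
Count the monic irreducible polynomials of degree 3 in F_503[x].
There are 42421008 monic irreducible polynomials of degree 3 over F_503

Each element of F_{503^3} that lies in no proper subfield is a root of exactly one monic irreducible of degree 3 over F_503, and each such polynomial has 3 distinct roots in F_{503^3}. By Möbius inversion the count is N_503(3) = (1/3) Σ_{d|3} μ(3/d) · 503^d = (1/3)(μ(3)·503^1 + μ(1)·503^3) = 127263024/3 = 42421008.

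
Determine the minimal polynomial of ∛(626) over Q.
m_α(x) = x^3 - 626

α satisfies α^3 = 626, so x^3 - 626 annihilates α. By the rational root test, a rational root p/q (in lowest terms) of x^3 - 626 would satisfy p^3 = 626 q^3, forcing q = 1 and p^3 = 626; but 626 is not a perfect cube, contradiction. A monic cubic over Q with no rational root is irreducible (any nontrivial factorization would include a linear factor). Hence x^3 - 626 is the minimal polynomial of α, and in particular [Q(α):Q] = 3.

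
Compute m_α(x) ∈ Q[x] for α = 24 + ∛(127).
m_α(x) = x^3 - 72x^2 + 1728x - 13951

Set β = α - 24 = ∛(127), so β^3 = 127. Then (α - 24)^3 - 127 = 0, i.e. α is a root of g(x) = (x - 24)^3 - 127 = x^3 - 72x^2 + 1728x - 13951. Since g(x) = h(x - 24) where h(x) = x^3 - 127, and h is irreducible over Q (because 127 is not a perfect cube, so h has no rational root, and a monic cubic with no rational root is irreducible), g is also irreducible (irreducibility is preserved under the substitution x → x - 24). Hence m_α(x) = x^3 - 72x^2 + 1728x - 13951.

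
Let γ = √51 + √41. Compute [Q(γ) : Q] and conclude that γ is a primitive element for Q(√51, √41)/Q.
[Q(γ) : Q] = 4 (equivalently, Q(γ) = Q(√51, √41))

Obviously Q(γ) ⊆ Q(√51, √41), and [Q(√51, √41):Q] = 4 (since 51, 41 are distinct squarefree integers > 1 with 2091 not a perfect square). To show equality we compute the minimal polynomial of γ. From γ = √51 + √41: γ^2 = 51 + 2√(2091) + 41 = 92 + 2√(2091), so γ^2 - 92 = 2√(2091); squaring, (γ^2 - 92)^2 = 4·2091, i.e. γ^4 - 184γ^2 + 8464 - 8364 = 0, i.e. γ^4 - 184γ^2 + 100 = 0. So γ is a root of x^4 - 184x^2 + 100. This polynomial is irreducible over Q: it has no rational root (each ±√51 ± √41 is irrational), and any factorization into two quadratics over Q would force √(2091) ∈ Q (pairing opposite roots) or √51, √41 ∈ Q (other pairings), all impossible. Hence [Q(γ):Q] = 4 = [Q(√51, √41):Q], so Q(γ) = Q(√51, √41).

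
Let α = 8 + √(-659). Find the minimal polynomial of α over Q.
m_α(x) = x^2 - 16x + 723

From α - 8 = √(-659), squaring gives (α - 8)^2 = -659, i.e. α^2 - 16α + 64 = -659, so α^2 - 16α + 723 = 0. The discriminant of x^2 - 16x + 723 is (-16)^2 - 4·(723) = 256 - 2892 = -2636, and 4·(-659) is not a perfect square in Q since -659 is squarefree and ≠ 1. Hence x^2 - 16x + 723 is irreducible over Q and is the minimal polynomial of α.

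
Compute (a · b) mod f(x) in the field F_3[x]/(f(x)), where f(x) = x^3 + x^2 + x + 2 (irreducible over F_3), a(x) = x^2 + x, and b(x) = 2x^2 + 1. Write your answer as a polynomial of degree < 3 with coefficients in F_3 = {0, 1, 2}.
a · b ≡ 2x^2 (mod f(x))

Multiply in F_3[x]: a(x)·b(x) = (x^2 + x)·(2x^2 + 1) = 2x^4 + 2x^3 + x^2 + x. This has degree ≥ 3, so divide by f(x) over F_3: 2x^4 + 2x^3 + x^2 + x = (2x)·(x^3 + x^2 + x + 2) + (2x^2). Hence a·b ≡ 2x^2 (mod f). (F_3[x]/(f) is a field with 3^3 = 27 elements since f is irreducible of degree 3.)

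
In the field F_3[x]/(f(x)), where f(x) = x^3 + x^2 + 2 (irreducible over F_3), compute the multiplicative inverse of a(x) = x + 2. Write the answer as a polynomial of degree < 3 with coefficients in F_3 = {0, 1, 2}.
a(x)^(-1) ≡ 2x^2 + x + 1 (mod f(x))

Since f is irreducible over F_3, F_3[x]/(f) is a field and a(x) ≠ 0 has an inverse. Apply the extended Euclidean algorithm to f(x) and a(x) in F_3[x]: f(x) = (x^2 + 2x + 2)·a(x) + (1). The last nonzero remainder is the constant 1 = gcd(f, a) in F_3. Back-substituting through the division chain expresses 1 = s(x)·a(x) + t(x)·f(x) with s(x) ≡ 2x^2 + x + 1 (mod f), so a(x)^(-1) ≡ s(x) = 2x^2 + x + 1 (mod f). Check: (x + 2)·(2x^2 + x + 1) = 2x^3 + 2x^2 + 2 ≡ 1 (mod x^3 + x^2 + 2).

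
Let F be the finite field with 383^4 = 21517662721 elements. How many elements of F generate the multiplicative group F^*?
There are φ(21517662720) = 5707612160 primitive elements

F_q^* is cyclic of order q - 1 = 21517662720. A cyclic group of order m has exactly φ(m) generators. Here m = 21517662720 = 2^9 · 3 · 5 · 191 · 14669, so the number of primitive elements is φ(21517662720) = 5707612160.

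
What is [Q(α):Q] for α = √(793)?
[Q(α):Q] = 2

[Q(α):Q] equals the degree of the minimal polynomial of α. Here α^2 = 793 and x^2 - 793 is irreducible (d = 793 is squarefree, ≠ 1, hence not a square), so deg(m_α) = 2. Thus [Q(α):Q] = 2.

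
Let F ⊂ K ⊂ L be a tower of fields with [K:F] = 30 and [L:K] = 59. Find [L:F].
[L:F] = 1770

The tower law says that for any tower of field extensions F ⊂ K ⊂ L with finite degrees, [L:F] = [L:K] · [K:F]. Here this gives [L:F] = 59 · 30 = 1770.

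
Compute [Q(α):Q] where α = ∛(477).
[Q(α):Q] = 3

The minimal polynomial of α is x^3 - 477, irreducible over Q since 477 is not a perfect cube (so x^3 - 477 has no rational root). Hence [Q(α):Q] = deg(m_α) = 3.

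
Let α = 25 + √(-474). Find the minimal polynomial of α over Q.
m_α(x) = x^2 - 50x + 1099

From α - 25 = √(-474), squaring gives (α - 25)^2 = -474, i.e. α^2 - 50α + 625 = -474, so α^2 - 50α + 1099 = 0. The discriminant of x^2 - 50x + 1099 is (-50)^2 - 4·(1099) = 2500 - 4396 = -1896, and 4·(-474) is not a perfect square in Q since -474 is squarefree and ≠ 1. Hence x^2 - 50x + 1099 is irreducible over Q and is the minimal polynomial of α.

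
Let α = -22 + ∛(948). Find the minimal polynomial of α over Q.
m_α(x) = x^3 + 66x^2 + 1452x + 9700

Set β = α + 22 = ∛(948), so β^3 = 948. Then (α + 22)^3 - 948 = 0, i.e. α is a root of g(x) = (x + 22)^3 - 948 = x^3 + 66x^2 + 1452x + 9700. Since g(x) = h(x + 22) where h(x) = x^3 - 948, and h is irreducible over Q (because 948 is not a perfect cube, so h has no rational root, and a monic cubic with no rational root is irreducible), g is also irreducible (irreducibility is preserved under the substitution x → x + 22). Hence m_α(x) = x^3 + 66x^2 + 1452x + 9700.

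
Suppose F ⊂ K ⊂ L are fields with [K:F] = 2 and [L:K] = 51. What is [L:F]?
[L:F] = 102

The tower law says that for any tower of field extensions F ⊂ K ⊂ L with finite degrees, [L:F] = [L:K] · [K:F]. Here this gives [L:F] = 51 · 2 = 102.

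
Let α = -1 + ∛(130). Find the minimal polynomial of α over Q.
m_α(x) = x^3 + 3x^2 + 3x - 129

Set β = α + 1 = ∛(130), so β^3 = 130. Then (α + 1)^3 - 130 = 0, i.e. α is a root of g(x) = (x + 1)^3 - 130 = x^3 + 3x^2 + 3x - 129. Since g(x) = h(x + 1) where h(x) = x^3 - 130, and h is irreducible over Q (because 130 is not a perfect cube, so h has no rational root, and a monic cubic with no rational root is irreducible), g is also irreducible (irreducibility is preserved under the substitution x → x + 1). Hence m_α(x) = x^3 + 3x^2 + 3x - 129.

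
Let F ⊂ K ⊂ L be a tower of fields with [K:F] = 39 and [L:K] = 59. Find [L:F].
[L:F] = 2301

The tower law says that for any tower of field extensions F ⊂ K ⊂ L with finite degrees, [L:F] = [L:K] · [K:F]. Here this gives [L:F] = 59 · 39 = 2301.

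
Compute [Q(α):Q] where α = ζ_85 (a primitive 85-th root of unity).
[Q(α):Q] = 64

The minimal polynomial of ζ_85 over Q is the 85-th cyclotomic polynomial Φ_85(x), which is irreducible over Q and has degree φ(85) = 64. Hence [Q(α):Q] = φ(85) = 64.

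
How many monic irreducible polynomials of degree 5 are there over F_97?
There are 1717468032 monic irreducible polynomials of degree 5 over F_97

Each element of F_{97^5} that lies in no proper subfield is a root of exactly one monic irreducible of degree 5 over F_97, and each such polynomial has 5 distinct roots in F_{97^5}. By Möbius inversion the count is N_97(5) = (1/5) Σ_{d|5} μ(5/d) · 97^d = (1/5)(μ(5)·97^1 + μ(1)·97^5) = 8587340160/5 = 1717468032.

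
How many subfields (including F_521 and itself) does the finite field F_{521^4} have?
F_{521^4} has 3 subfields

The subfields of F_{p^n} are exactly the fields F_{p^d} for d | n (each is the fixed field of the unique index-d subgroup of Gal(F_{p^n}/F_p) ≅ Z/nZ). The divisors of n = 4 are {1, 2, 4}, giving 3 subfields: F_{521^1}, F_{521^2}, F_{521^4}.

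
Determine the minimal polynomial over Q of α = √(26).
m_α(x) = x^2 - 26

α satisfies α^2 - 26 = 0, so x^2 - 26 annihilates α. Since d = 26 is squarefree and ≠ 1, it is not a perfect square in Q, so x^2 - 26 has no rational root and is therefore irreducible over Q (a degree-2 polynomial over a field is irreducible iff it has no root). Hence m_α(x) = x^2 - 26.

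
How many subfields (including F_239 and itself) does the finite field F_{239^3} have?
F_{239^3} has 2 subfields

The subfields of F_{p^n} are exactly the fields F_{p^d} for d | n (each is the fixed field of the unique index-d subgroup of Gal(F_{p^n}/F_p) ≅ Z/nZ). The divisors of n = 3 are {1, 3}, giving 2 subfields: F_{239^1}, F_{239^3}.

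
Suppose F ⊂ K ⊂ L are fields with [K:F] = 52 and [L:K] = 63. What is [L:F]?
[L:F] = 3276

The tower law says that for any tower of field extensions F ⊂ K ⊂ L with finite degrees, [L:F] = [L:K] · [K:F]. Here this gives [L:F] = 63 · 52 = 3276.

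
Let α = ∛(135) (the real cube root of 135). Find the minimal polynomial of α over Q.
m_α(x) = x^3 - 135

α satisfies α^3 = 135, so x^3 - 135 annihilates α. By the rational root test, a rational root p/q (in lowest terms) of x^3 - 135 would satisfy p^3 = 135 q^3, forcing q = 1 and p^3 = 135; but 135 is not a perfect cube, contradiction. A monic cubic over Q with no rational root is irreducible (any nontrivial factorization would include a linear factor). Hence x^3 - 135 is the minimal polynomial of α, and in particular [Q(α):Q] = 3.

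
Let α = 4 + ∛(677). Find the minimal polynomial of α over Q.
m_α(x) = x^3 - 12x^2 + 48x - 741

Set β = α - 4 = ∛(677), so β^3 = 677. Then (α - 4)^3 - 677 = 0, i.e. α is a root of g(x) = (x - 4)^3 - 677 = x^3 - 12x^2 + 48x - 741. Since g(x) = h(x - 4) where h(x) = x^3 - 677, and h is irreducible over Q (because 677 is not a perfect cube, so h has no rational root, and a monic cubic with no rational root is irreducible), g is also irreducible (irreducibility is preserved under the substitution x → x - 4). Hence m_α(x) = x^3 - 12x^2 + 48x - 741.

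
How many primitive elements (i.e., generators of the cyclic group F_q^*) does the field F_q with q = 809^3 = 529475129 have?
There are φ(529475128) = 195955200 primitive elements

F_q^* is cyclic of order q - 1 = 529475128. A cyclic group of order m has exactly φ(m) generators. Here m = 529475128 = 2^3 · 7 · 13 · 19 · 101 · 379, so the number of primitive elements is φ(529475128) = 195955200.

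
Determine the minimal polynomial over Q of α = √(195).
m_α(x) = x^2 - 195

α satisfies α^2 - 195 = 0, so x^2 - 195 annihilates α. Since d = 195 is squarefree and ≠ 1, it is not a perfect square in Q, so x^2 - 195 has no rational root and is therefore irreducible over Q (a degree-2 polynomial over a field is irreducible iff it has no root). Hence m_α(x) = x^2 - 195.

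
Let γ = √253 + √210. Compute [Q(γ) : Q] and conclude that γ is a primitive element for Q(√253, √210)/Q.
[Q(γ) : Q] = 4 (equivalently, Q(γ) = Q(√253, √210))

Obviously Q(γ) ⊆ Q(√253, √210), and [Q(√253, √210):Q] = 4 (since 253, 210 are distinct squarefree integers > 1 with 53130 not a perfect square). To show equality we compute the minimal polynomial of γ. From γ = √253 + √210: γ^2 = 253 + 2√(53130) + 210 = 463 + 2√(53130), so γ^2 - 463 = 2√(53130); squaring, (γ^2 - 463)^2 = 4·53130, i.e. γ^4 - 926γ^2 + 214369 - 212520 = 0, i.e. γ^4 - 926γ^2 + 1849 = 0. So γ is a root of x^4 - 926x^2 + 1849. This polynomial is irreducible over Q: it has no rational root (each ±√253 ± √210 is irrational), and any factorization into two quadratics over Q would force √(53130) ∈ Q (pairing opposite roots) or √253, √210 ∈ Q (other pairings), all impossible. Hence [Q(γ):Q] = 4 = [Q(√253, √210):Q], so Q(γ) = Q(√253, √210).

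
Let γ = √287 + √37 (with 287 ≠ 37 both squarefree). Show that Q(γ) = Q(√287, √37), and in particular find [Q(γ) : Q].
[Q(γ) : Q] = 4 (equivalently, Q(γ) = Q(√287, √37))

Obviously Q(γ) ⊆ Q(√287, √37), and [Q(√287, √37):Q] = 4 (since 287, 37 are distinct squarefree integers > 1 with 10619 not a perfect square). To show equality we compute the minimal polynomial of γ. From γ = √287 + √37: γ^2 = 287 + 2√(10619) + 37 = 324 + 2√(10619), so γ^2 - 324 = 2√(10619); squaring, (γ^2 - 324)^2 = 4·10619, i.e. γ^4 - 648γ^2 + 104976 - 42476 = 0, i.e. γ^4 - 648γ^2 + 62500 = 0. So γ is a root of x^4 - 648x^2 + 62500. This polynomial is irreducible over Q: it has no rational root (each ±√287 ± √37 is irrational), and any factorization into two quadratics over Q would force √(10619) ∈ Q (pairing opposite roots) or √287, √37 ∈ Q (other pairings), all impossible. Hence [Q(γ):Q] = 4 = [Q(√287, √37):Q], so Q(γ) = Q(√287, √37).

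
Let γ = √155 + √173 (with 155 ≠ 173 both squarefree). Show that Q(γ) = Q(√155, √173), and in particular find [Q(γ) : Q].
[Q(γ) : Q] = 4 (equivalently, Q(γ) = Q(√155, √173))

Obviously Q(γ) ⊆ Q(√155, √173), and [Q(√155, √173):Q] = 4 (since 155, 173 are distinct squarefree integers > 1 with 26815 not a perfect square). To show equality we compute the minimal polynomial of γ. From γ = √155 + √173: γ^2 = 155 + 2√(26815) + 173 = 328 + 2√(26815), so γ^2 - 328 = 2√(26815); squaring, (γ^2 - 328)^2 = 4·26815, i.e. γ^4 - 656γ^2 + 107584 - 107260 = 0, i.e. γ^4 - 656γ^2 + 324 = 0. So γ is a root of x^4 - 656x^2 + 324. This polynomial is irreducible over Q: it has no rational root (each ±√155 ± √173 is irrational), and any factorization into two quadratics over Q would force √(26815) ∈ Q (pairing opposite roots) or √155, √173 ∈ Q (other pairings), all impossible. Hence [Q(γ):Q] = 4 = [Q(√155, √173):Q], so Q(γ) = Q(√155, √173).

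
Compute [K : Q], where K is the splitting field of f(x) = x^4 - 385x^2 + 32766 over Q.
[K : Q] = 4

Solving the quadratic in x^2: x^2 = (385 ± √(385^2 - 4·32766))/2 = (385 ± √17161)/2 = (385 ± 131)/2, giving x^2 = 258 or x^2 = 127. So f(x) = (x^2 - 258)(x^2 - 127) and the roots of f are ±√258, ±√127. Hence the splitting field is K = Q(√258, √127). Since 258 and 127 are distinct squarefree integers > 1, their product 32766 is not a perfect square, so √127 ∉ Q(√258). By the tower law [K:Q] = [Q(√258,√127):Q(√258)] · [Q(√258):Q] = 2 · 2 = 4.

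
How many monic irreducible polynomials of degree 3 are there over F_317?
There are 10618232 monic irreducible polynomials of degree 3 over F_317

Each element of F_{317^3} that lies in no proper subfield is a root of exactly one monic irreducible of degree 3 over F_317, and each such polynomial has 3 distinct roots in F_{317^3}. By Möbius inversion the count is N_317(3) = (1/3) Σ_{d|3} μ(3/d) · 317^d = (1/3)(μ(3)·317^1 + μ(1)·317^3) = 31854696/3 = 10618232.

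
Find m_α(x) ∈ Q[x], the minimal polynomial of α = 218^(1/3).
m_α(x) = x^3 - 218

α satisfies α^3 = 218, so x^3 - 218 annihilates α. By the rational root test, a rational root p/q (in lowest terms) of x^3 - 218 would satisfy p^3 = 218 q^3, forcing q = 1 and p^3 = 218; but 218 is not a perfect cube, contradiction. A monic cubic over Q with no rational root is irreducible (any nontrivial factorization would include a linear factor). Hence x^3 - 218 is the minimal polynomial of α, and in particular [Q(α):Q] = 3.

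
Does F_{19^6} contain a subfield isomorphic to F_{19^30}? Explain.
No: F_{19^30} is not a subfield of F_{19^6}

F_{p^m} embeds in F_{p^n} iff m | n. Here 30 ∤ 6 (since 6 = 0·30 + 6 with remainder 6 ≠ 0), so F_{19^30} is not a subfield of F_{19^6}. Equivalently: if it were, the tower law would give 30 = [F_{19^30}:F_19] dividing [F_{19^6}:F_19] = 6, contradiction.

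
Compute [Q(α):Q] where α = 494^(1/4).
[Q(α):Q] = 4

α is a root of x^4 - 494. By Eisenstein's criterion at the prime p = 2 (which divides the constant term 494 but p^2 = 4 does not, since 494 is squarefree), x^4 - 494 is irreducible over Q. Hence [Q(α):Q] = 4.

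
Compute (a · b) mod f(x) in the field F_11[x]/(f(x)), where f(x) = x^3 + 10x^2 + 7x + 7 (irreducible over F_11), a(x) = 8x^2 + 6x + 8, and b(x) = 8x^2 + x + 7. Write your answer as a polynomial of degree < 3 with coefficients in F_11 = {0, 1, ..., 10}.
a · b ≡ 7x^2 + 5x + 8 (mod f(x))

Multiply in F_11[x]: a(x)·b(x) = (8x^2 + 6x + 8)·(8x^2 + x + 7) = 9x^4 + x^3 + 5x^2 + 6x + 1. This has degree ≥ 3, so divide by f(x) over F_11: 9x^4 + x^3 + 5x^2 + 6x + 1 = (9x + 10)·(x^3 + 10x^2 + 7x + 7) + (7x^2 + 5x + 8). Hence a·b ≡ 7x^2 + 5x + 8 (mod f). (F_11[x]/(f) is a field with 11^3 = 1331 elements since f is irreducible of degree 3.)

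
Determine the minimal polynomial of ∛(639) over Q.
m_α(x) = x^3 - 639

α satisfies α^3 = 639, so x^3 - 639 annihilates α. By the rational root test, a rational root p/q (in lowest terms) of x^3 - 639 would satisfy p^3 = 639 q^3, forcing q = 1 and p^3 = 639; but 639 is not a perfect cube, contradiction. A monic cubic over Q with no rational root is irreducible (any nontrivial factorization would include a linear factor). Hence x^3 - 639 is the minimal polynomial of α, and in particular [Q(α):Q] = 3.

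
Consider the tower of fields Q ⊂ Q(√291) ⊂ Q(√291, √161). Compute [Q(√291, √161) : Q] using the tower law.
[Q(√291, √161) : Q] = 4

[Q(√291):Q] = 2 (min poly x^2 - 291, irreducible since 291 is squarefree > 1). For the top step, suppose √161 ∈ Q(√291), say √161 = c + d√291 with c, d ∈ Q. Squaring: 161 = c^2 + 291d^2 + 2cd√291. Since √291 ∉ Q this forces 2cd = 0. If d = 0 then √161 = c ∈ Q, contradicting 161 squarefree > 1. If c = 0 then 161 = 291d^2, so 291·161 = (291d)^2 is a perfect square in Q — but 291·161 = 46851 is not a perfect square (since 291 and 161 are distinct squarefree integers). Contradiction. Hence √161 ∉ Q(√291), so x^2 - 161 stays irreducible over Q(√291) and [Q(√291, √161) : Q(√291)] = 2. By the tower law, [Q(√291, √161) : Q] = 2 · 2 = 4.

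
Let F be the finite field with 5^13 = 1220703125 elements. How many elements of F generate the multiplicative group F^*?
There are φ(1220703124) = 610351560 primitive elements

F_q^* is cyclic of order q - 1 = 1220703124. A cyclic group of order m has exactly φ(m) generators. Here m = 1220703124 = 2^2 · 305175781, so the number of primitive elements is φ(1220703124) = 610351560.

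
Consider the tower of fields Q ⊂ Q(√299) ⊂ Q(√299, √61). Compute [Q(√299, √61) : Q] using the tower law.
[Q(√299, √61) : Q] = 4

[Q(√299):Q] = 2 (min poly x^2 - 299, irreducible since 299 is squarefree > 1). For the top step, suppose √61 ∈ Q(√299), say √61 = c + d√299 with c, d ∈ Q. Squaring: 61 = c^2 + 299d^2 + 2cd√299. Since √299 ∉ Q this forces 2cd = 0. If d = 0 then √61 = c ∈ Q, contradicting 61 squarefree > 1. If c = 0 then 61 = 299d^2, so 299·61 = (299d)^2 is a perfect square in Q — but 299·61 = 18239 is not a perfect square (since 299 and 61 are distinct squarefree integers). Contradiction. Hence √61 ∉ Q(√299), so x^2 - 61 stays irreducible over Q(√299) and [Q(√299, √61) : Q(√299)] = 2. By the tower law, [Q(√299, √61) : Q] = 2 · 2 = 4.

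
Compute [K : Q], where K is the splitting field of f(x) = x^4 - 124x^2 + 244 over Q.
[K : Q] = 4

Solving the quadratic in x^2: x^2 = (124 ± √(124^2 - 4·244))/2 = (124 ± √14400)/2 = (124 ± 120)/2, giving x^2 = 122 or x^2 = 2. So f(x) = (x^2 - 122)(x^2 - 2) and the roots of f are ±√122, ±√2. Hence the splitting field is K = Q(√122, √2). Since 122 and 2 are distinct squarefree integers > 1, their product 244 is not a perfect square, so √2 ∉ Q(√122). By the tower law [K:Q] = [Q(√122,√2):Q(√122)] · [Q(√122):Q] = 2 · 2 = 4.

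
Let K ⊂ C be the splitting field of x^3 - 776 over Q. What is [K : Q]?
[K : Q] = 6

The roots of x^3 - 776 are ∛776, ω∛776, ω^2∛776 where ω = e^(2πi/3) is a primitive cube root of unity, so K = Q(∛776, ω). Now [Q(∛776):Q] = 3 (since 776 is not a perfect cube, x^3 - 776 is irreducible) and [Q(ω):Q] = 2. Both 2 and 3 divide [K:Q], and [K:Q] ≤ 3·2 = 6, so [K:Q] = 6. (Equivalently: Q(∛776) ⊂ R but ω ∉ R, so [K : Q(∛776)] = 2.)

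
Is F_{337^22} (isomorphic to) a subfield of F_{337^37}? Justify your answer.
No: F_{337^22} is not a subfield of F_{337^37}

F_{p^m} embeds in F_{p^n} iff m | n. Here 22 ∤ 37 (since 37 = 1·22 + 15 with remainder 15 ≠ 0), so F_{337^22} is not a subfield of F_{337^37}. Equivalently: if it were, the tower law would give 22 = [F_{337^22}:F_337] dividing [F_{337^37}:F_337] = 37, contradiction.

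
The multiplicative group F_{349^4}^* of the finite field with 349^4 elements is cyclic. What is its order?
|F_{349^4}^*| = 14835483600

F_{349^4} has 349^4 = 14835483601 elements; its multiplicative group consists of all nonzero elements, so |F_{349^4}^*| = 14835483601 - 1 = 14835483600. (It is cyclic since any finite subgroup of the multiplicative group of a field is cyclic.)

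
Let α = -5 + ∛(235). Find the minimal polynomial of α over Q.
m_α(x) = x^3 + 15x^2 + 75x - 110

Set β = α + 5 = ∛(235), so β^3 = 235. Then (α + 5)^3 - 235 = 0, i.e. α is a root of g(x) = (x + 5)^3 - 235 = x^3 + 15x^2 + 75x - 110. Since g(x) = h(x + 5) where h(x) = x^3 - 235, and h is irreducible over Q (because 235 is not a perfect cube, so h has no rational root, and a monic cubic with no rational root is irreducible), g is also irreducible (irreducibility is preserved under the substitution x → x + 5). Hence m_α(x) = x^3 + 15x^2 + 75x - 110.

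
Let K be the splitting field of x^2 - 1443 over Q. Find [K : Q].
[K : Q] = 2

f(x) = x^2 - 1443 factors as (x - √1443)(x + √1443). The splitting field is K = Q(√1443). Since 1443 is squarefree and > 1, it is not a perfect square, so x^2 - 1443 is irreducible over Q and [Q(√1443) : Q] = 2. Hence [K : Q] = 2.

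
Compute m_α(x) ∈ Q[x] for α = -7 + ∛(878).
m_α(x) = x^3 + 21x^2 + 147x - 535

Set β = α + 7 = ∛(878), so β^3 = 878. Then (α + 7)^3 - 878 = 0, i.e. α is a root of g(x) = (x + 7)^3 - 878 = x^3 + 21x^2 + 147x - 535. Since g(x) = h(x + 7) where h(x) = x^3 - 878, and h is irreducible over Q (because 878 is not a perfect cube, so h has no rational root, and a monic cubic with no rational root is irreducible), g is also irreducible (irreducibility is preserved under the substitution x → x + 7). Hence m_α(x) = x^3 + 21x^2 + 147x - 535.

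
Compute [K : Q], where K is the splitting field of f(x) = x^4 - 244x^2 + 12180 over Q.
[K : Q] = 4

Solving the quadratic in x^2: x^2 = (244 ± √(244^2 - 4·12180))/2 = (244 ± √10816)/2 = (244 ± 104)/2, giving x^2 = 174 or x^2 = 70. So f(x) = (x^2 - 174)(x^2 - 70) and the roots of f are ±√174, ±√70. Hence the splitting field is K = Q(√174, √70). Since 174 and 70 are distinct squarefree integers > 1, their product 12180 is not a perfect square, so √70 ∉ Q(√174). By the tower law [K:Q] = [Q(√174,√70):Q(√174)] · [Q(√174):Q] = 2 · 2 = 4.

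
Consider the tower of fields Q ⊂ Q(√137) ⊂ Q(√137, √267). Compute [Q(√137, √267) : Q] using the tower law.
[Q(√137, √267) : Q] = 4

[Q(√137):Q] = 2 (min poly x^2 - 137, irreducible since 137 is squarefree > 1). For the top step, suppose √267 ∈ Q(√137), say √267 = c + d√137 with c, d ∈ Q. Squaring: 267 = c^2 + 137d^2 + 2cd√137. Since √137 ∉ Q this forces 2cd = 0. If d = 0 then √267 = c ∈ Q, contradicting 267 squarefree > 1. If c = 0 then 267 = 137d^2, so 137·267 = (137d)^2 is a perfect square in Q — but 137·267 = 36579 is not a perfect square (since 137 and 267 are distinct squarefree integers). Contradiction. Hence √267 ∉ Q(√137), so x^2 - 267 stays irreducible over Q(√137) and [Q(√137, √267) : Q(√137)] = 2. By the tower law, [Q(√137, √267) : Q] = 2 · 2 = 4.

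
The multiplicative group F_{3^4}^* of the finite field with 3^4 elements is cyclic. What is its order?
|F_{3^4}^*| = 80

F_{3^4} has 3^4 = 81 elements; its multiplicative group consists of all nonzero elements, so |F_{3^4}^*| = 81 - 1 = 80. (It is cyclic since any finite subgroup of the multiplicative group of a field is cyclic.)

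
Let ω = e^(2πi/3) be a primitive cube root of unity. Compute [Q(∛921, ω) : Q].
[Q(∛921, ω) : Q] = 6

[Q(∛921):Q] = 3 (min poly x^3 - 921, irreducible since 921 is not a perfect cube). [Q(ω):Q] = 2 (min poly x^2 + x + 1). Since Q(∛921) ⊂ R and ω ∉ R, we have ω ∉ Q(∛921), so x^2 + x + 1 remains irreducible over Q(∛921) and [Q(∛921, ω) : Q(∛921)] = 2. By the tower law, [Q(∛921, ω) : Q] = 3 · 2 = 6. (In fact Q(∛921, ω) is the splitting field of x^3 - 921 over Q.)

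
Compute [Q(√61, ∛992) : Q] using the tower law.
[Q(√61, ∛992) : Q] = 6

Let L = Q(√61, ∛992). Since Q(√61) ⊂ L and [Q(√61):Q] = 2, the tower law gives 2 | [L:Q]. Likewise Q(∛992) ⊂ L with [Q(∛992):Q] = 3 (because 992 is not a perfect cube), so 3 | [L:Q]. As gcd(2,3) = 1, [L:Q] is divisible by 6. Conversely L is generated over Q by √61 and ∛992, so [L:Q] ≤ 2·3 = 6. Therefore [Q(√61, ∛992) : Q] = 6.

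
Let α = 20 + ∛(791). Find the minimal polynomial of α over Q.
m_α(x) = x^3 - 60x^2 + 1200x - 8791

Set β = α - 20 = ∛(791), so β^3 = 791. Then (α - 20)^3 - 791 = 0, i.e. α is a root of g(x) = (x - 20)^3 - 791 = x^3 - 60x^2 + 1200x - 8791. Since g(x) = h(x - 20) where h(x) = x^3 - 791, and h is irreducible over Q (because 791 is not a perfect cube, so h has no rational root, and a monic cubic with no rational root is irreducible), g is also irreducible (irreducibility is preserved under the substitution x → x - 20). Hence m_α(x) = x^3 - 60x^2 + 1200x - 8791.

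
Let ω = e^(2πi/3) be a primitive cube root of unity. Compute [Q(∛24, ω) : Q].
[Q(∛24, ω) : Q] = 6

[Q(∛24):Q] = 3 (min poly x^3 - 24, irreducible since 24 is not a perfect cube). [Q(ω):Q] = 2 (min poly x^2 + x + 1). Since Q(∛24) ⊂ R and ω ∉ R, we have ω ∉ Q(∛24), so x^2 + x + 1 remains irreducible over Q(∛24) and [Q(∛24, ω) : Q(∛24)] = 2. By the tower law, [Q(∛24, ω) : Q] = 3 · 2 = 6. (In fact Q(∛24, ω) is the splitting field of x^3 - 24 over Q.)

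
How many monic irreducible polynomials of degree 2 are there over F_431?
There are 92665 monic irreducible polynomials of degree 2 over F_431

Each element of F_{431^2} that lies in no proper subfield is a root of exactly one monic irreducible of degree 2 over F_431, and each such polynomial has 2 distinct roots in F_{431^2}. By Möbius inversion the count is N_431(2) = (1/2) Σ_{d|2} μ(2/d) · 431^d = (1/2)(μ(2)·431^1 + μ(1)·431^2) = 185330/2 = 92665.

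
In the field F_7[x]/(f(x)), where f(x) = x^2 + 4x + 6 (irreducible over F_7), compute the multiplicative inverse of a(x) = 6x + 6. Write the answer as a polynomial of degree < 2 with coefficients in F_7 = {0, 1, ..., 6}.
a(x)^(-1) ≡ 5x + 1 (mod f(x))

Since f is irreducible over F_7, F_7[x]/(f) is a field and a(x) ≠ 0 has an inverse. Apply the extended Euclidean algorithm to f(x) and a(x) in F_7[x]: f(x) = (6x + 4)·a(x) + (3). The last nonzero remainder is the constant 3 = gcd(f, a) in F_7. Back-substituting through the division chain expresses 3 = s(x)·a(x) + t(x)·f(x) with s(x) ≡ x + 3 (mod f), so (x + 3)·a(x) ≡ 3 (mod f). Multiplying by 3^(-1) ≡ 5 in F_7 gives a(x)^(-1) ≡ 5·(x + 3) ≡ 5x + 1 (mod f). Check: (6x + 6)·(5x + 1) = 2x^2 + x + 6 ≡ 1 (mod x^2 + 4x + 6).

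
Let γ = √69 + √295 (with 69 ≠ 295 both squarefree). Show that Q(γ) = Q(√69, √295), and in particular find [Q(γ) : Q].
[Q(γ) : Q] = 4 (equivalently, Q(γ) = Q(√69, √295))

Obviously Q(γ) ⊆ Q(√69, √295), and [Q(√69, √295):Q] = 4 (since 69, 295 are distinct squarefree integers > 1 with 20355 not a perfect square). To show equality we compute the minimal polynomial of γ. From γ = √69 + √295: γ^2 = 69 + 2√(20355) + 295 = 364 + 2√(20355), so γ^2 - 364 = 2√(20355); squaring, (γ^2 - 364)^2 = 4·20355, i.e. γ^4 - 728γ^2 + 132496 - 81420 = 0, i.e. γ^4 - 728γ^2 + 51076 = 0. So γ is a root of x^4 - 728x^2 + 51076. This polynomial is irreducible over Q: it has no rational root (each ±√69 ± √295 is irrational), and any factorization into two quadratics over Q would force √(20355) ∈ Q (pairing opposite roots) or √69, √295 ∈ Q (other pairings), all impossible. Hence [Q(γ):Q] = 4 = [Q(√69, √295):Q], so Q(γ) = Q(√69, √295).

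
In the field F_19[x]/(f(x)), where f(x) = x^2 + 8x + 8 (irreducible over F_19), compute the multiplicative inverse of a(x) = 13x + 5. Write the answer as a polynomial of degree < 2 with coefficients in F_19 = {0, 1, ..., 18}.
a(x)^(-1) ≡ 3x + 17 (mod f(x))

Since f is irreducible over F_19, F_19[x]/(f) is a field and a(x) ≠ 0 has an inverse. Apply the extended Euclidean algorithm to f(x) and a(x) in F_19[x]: f(x) = (3x + 17)·a(x) + (18). The last nonzero remainder is the constant 18 = gcd(f, a) in F_19. Back-substituting through the division chain expresses 18 = s(x)·a(x) + t(x)·f(x) with s(x) ≡ 16x + 2 (mod f), so (16x + 2)·a(x) ≡ 18 (mod f). Multiplying by 18^(-1) ≡ 18 in F_19 gives a(x)^(-1) ≡ 18·(16x + 2) ≡ 3x + 17 (mod f). Check: (13x + 5)·(3x + 17) = x^2 + 8x + 9 ≡ 1 (mod x^2 + 8x + 8).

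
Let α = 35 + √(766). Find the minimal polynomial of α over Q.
m_α(x) = x^2 - 70x + 459

From α - 35 = √(766), squaring gives (α - 35)^2 = 766, i.e. α^2 - 70α + 1225 = 766, so α^2 - 70α + 459 = 0. The discriminant of x^2 - 70x + 459 is (-70)^2 - 4·(459) = 4900 - 1836 = 3064, and 4·(766) is not a perfect square in Q since 766 is squarefree and ≠ 1. Hence x^2 - 70x + 459 is irreducible over Q and is the minimal polynomial of α.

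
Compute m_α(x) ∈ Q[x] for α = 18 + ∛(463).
m_α(x) = x^3 - 54x^2 + 972x - 6295

Set β = α - 18 = ∛(463), so β^3 = 463. Then (α - 18)^3 - 463 = 0, i.e. α is a root of g(x) = (x - 18)^3 - 463 = x^3 - 54x^2 + 972x - 6295. Since g(x) = h(x - 18) where h(x) = x^3 - 463, and h is irreducible over Q (because 463 is not a perfect cube, so h has no rational root, and a monic cubic with no rational root is irreducible), g is also irreducible (irreducibility is preserved under the substitution x → x - 18). Hence m_α(x) = x^3 - 54x^2 + 972x - 6295.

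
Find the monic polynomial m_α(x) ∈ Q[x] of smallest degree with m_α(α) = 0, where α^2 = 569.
m_α(x) = x^2 - 569

α satisfies α^2 - 569 = 0, so x^2 - 569 annihilates α. Since d = 569 is squarefree and ≠ 1, it is not a perfect square in Q, so x^2 - 569 has no rational root and is therefore irreducible over Q (a degree-2 polynomial over a field is irreducible iff it has no root). Hence m_α(x) = x^2 - 569.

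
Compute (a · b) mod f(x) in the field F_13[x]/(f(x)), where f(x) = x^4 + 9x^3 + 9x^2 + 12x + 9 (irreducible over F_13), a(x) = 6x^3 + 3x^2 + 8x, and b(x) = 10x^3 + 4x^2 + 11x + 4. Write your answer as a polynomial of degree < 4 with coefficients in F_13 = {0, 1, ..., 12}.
a · b ≡ 3x^3 + x^2 + 4 (mod f(x))

Multiply in F_13[x]: a(x)·b(x) = (6x^3 + 3x^2 + 8x)·(10x^3 + 4x^2 + 11x + 4) = 8x^6 + 2x^5 + 2x^4 + 11x^3 + 9x^2 + 6x. This has degree ≥ 4, so divide by f(x) over F_13: 8x^6 + 2x^5 + 2x^4 + 11x^3 + 9x^2 + 6x = (8x^2 + 8x + 1)·(x^4 + 9x^3 + 9x^2 + 12x + 9) + (3x^3 + x^2 + 4). Hence a·b ≡ 3x^3 + x^2 + 4 (mod f). (F_13[x]/(f) is a field with 13^4 = 28561 elements since f is irreducible of degree 4.)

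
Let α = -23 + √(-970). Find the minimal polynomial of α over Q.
m_α(x) = x^2 + 46x + 1499

From α + 23 = √(-970), squaring gives (α + 23)^2 = -970, i.e. α^2 + 46α + 529 = -970, so α^2 + 46α + 1499 = 0. The discriminant of x^2 + 46x + 1499 is (46)^2 - 4·(1499) = 2116 - 5996 = -3880, and 4·(-970) is not a perfect square in Q since -970 is squarefree and ≠ 1. Hence x^2 + 46x + 1499 is irreducible over Q and is the minimal polynomial of α.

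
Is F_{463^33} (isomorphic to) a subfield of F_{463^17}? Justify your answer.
No: F_{463^33} is not a subfield of F_{463^17}

F_{p^m} embeds in F_{p^n} iff m | n. Here 33 ∤ 17 (since 17 = 0·33 + 17 with remainder 17 ≠ 0), so F_{463^33} is not a subfield of F_{463^17}. Equivalently: if it were, the tower law would give 33 = [F_{463^33}:F_463] dividing [F_{463^17}:F_463] = 17, contradiction.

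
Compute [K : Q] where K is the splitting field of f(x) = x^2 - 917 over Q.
[K : Q] = 2

f(x) = x^2 - 917 factors as (x - √917)(x + √917). The splitting field is K = Q(√917). Since 917 is squarefree and > 1, it is not a perfect square, so x^2 - 917 is irreducible over Q and [Q(√917) : Q] = 2. Hence [K : Q] = 2.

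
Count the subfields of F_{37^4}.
F_{37^4} has 3 subfields

The subfields of F_{p^n} are exactly the fields F_{p^d} for d | n (each is the fixed field of the unique index-d subgroup of Gal(F_{p^n}/F_p) ≅ Z/nZ). The divisors of n = 4 are {1, 2, 4}, giving 3 subfields: F_{37^1}, F_{37^2}, F_{37^4}.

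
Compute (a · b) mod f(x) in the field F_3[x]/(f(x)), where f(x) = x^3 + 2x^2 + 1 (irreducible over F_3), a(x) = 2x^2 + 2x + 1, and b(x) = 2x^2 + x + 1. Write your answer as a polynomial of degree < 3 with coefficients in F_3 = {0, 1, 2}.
a · b ≡ x^2 + 2x (mod f(x))

Multiply in F_3[x]: a(x)·b(x) = (2x^2 + 2x + 1)·(2x^2 + x + 1) = x^4 + 1. This has degree ≥ 3, so divide by f(x) over F_3: x^4 + 1 = (x + 1)·(x^3 + 2x^2 + 1) + (x^2 + 2x). Hence a·b ≡ x^2 + 2x (mod f). (F_3[x]/(f) is a field with 3^3 = 27 elements since f is irreducible of degree 3.)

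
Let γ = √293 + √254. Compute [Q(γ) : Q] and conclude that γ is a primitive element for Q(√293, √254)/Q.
[Q(γ) : Q] = 4 (equivalently, Q(γ) = Q(√293, √254))

Obviously Q(γ) ⊆ Q(√293, √254), and [Q(√293, √254):Q] = 4 (since 293, 254 are distinct squarefree integers > 1 with 74422 not a perfect square). To show equality we compute the minimal polynomial of γ. From γ = √293 + √254: γ^2 = 293 + 2√(74422) + 254 = 547 + 2√(74422), so γ^2 - 547 = 2√(74422); squaring, (γ^2 - 547)^2 = 4·74422, i.e. γ^4 - 1094γ^2 + 299209 - 297688 = 0, i.e. γ^4 - 1094γ^2 + 1521 = 0. So γ is a root of x^4 - 1094x^2 + 1521. This polynomial is irreducible over Q: it has no rational root (each ±√293 ± √254 is irrational), and any factorization into two quadratics over Q would force √(74422) ∈ Q (pairing opposite roots) or √293, √254 ∈ Q (other pairings), all impossible. Hence [Q(γ):Q] = 4 = [Q(√293, √254):Q], so Q(γ) = Q(√293, √254).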